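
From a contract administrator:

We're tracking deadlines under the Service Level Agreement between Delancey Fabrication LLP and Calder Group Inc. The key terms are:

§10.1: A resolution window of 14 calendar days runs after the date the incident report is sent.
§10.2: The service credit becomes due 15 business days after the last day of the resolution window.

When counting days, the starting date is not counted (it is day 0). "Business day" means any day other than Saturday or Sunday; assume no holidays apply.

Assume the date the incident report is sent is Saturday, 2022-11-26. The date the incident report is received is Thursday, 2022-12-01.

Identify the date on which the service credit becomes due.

2022-12-30

The last day of the resolution window: 2022-11-26 + 14 days = 2022-12-10.
From Saturday, 2022-12-10, 15 business days (Dec 12, Dec 13, Dec 14, Dec 15, …, Dec 28, Dec 29, Dec 30, skipping weekends) brings us to Friday, 2022-12-30, which is the date on which the service credit becomes due.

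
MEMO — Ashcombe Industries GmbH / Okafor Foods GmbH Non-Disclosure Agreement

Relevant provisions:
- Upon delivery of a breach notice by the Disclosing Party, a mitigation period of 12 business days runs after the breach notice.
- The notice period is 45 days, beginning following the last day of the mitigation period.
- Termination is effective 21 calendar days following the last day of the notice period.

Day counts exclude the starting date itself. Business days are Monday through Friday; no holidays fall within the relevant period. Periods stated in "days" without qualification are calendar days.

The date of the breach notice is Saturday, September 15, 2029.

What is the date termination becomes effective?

The last day of the mitigation period: 12 business days after Saturday, September 15, 2029, skipping weekends — Sep 17, Sep 18, Sep 19, Sep 20, …, Sep 28, Oct 1, Oct 2 — lands on Tuesday, October 2, 2029.
The last day of the notice period: 45 calendar days after October 2, 2029 is November 16, 2029.
The date termination becomes effective: November 16, 2029 + 21 days = December 7, 2029.

December 7, 2029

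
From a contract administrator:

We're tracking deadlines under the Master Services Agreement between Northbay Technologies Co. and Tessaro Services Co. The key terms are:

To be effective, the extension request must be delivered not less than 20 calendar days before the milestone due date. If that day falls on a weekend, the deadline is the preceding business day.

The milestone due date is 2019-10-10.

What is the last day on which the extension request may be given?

2019-10-10 minus 20 days is 2019-09-20. That is a Friday, so no adjustment is needed.

2019-09-20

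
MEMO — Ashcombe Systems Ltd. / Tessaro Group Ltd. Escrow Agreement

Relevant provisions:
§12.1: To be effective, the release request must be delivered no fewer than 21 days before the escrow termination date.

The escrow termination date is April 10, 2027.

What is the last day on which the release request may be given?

March 20, 2027

April 10, 2027 minus 21 days is March 20, 2027.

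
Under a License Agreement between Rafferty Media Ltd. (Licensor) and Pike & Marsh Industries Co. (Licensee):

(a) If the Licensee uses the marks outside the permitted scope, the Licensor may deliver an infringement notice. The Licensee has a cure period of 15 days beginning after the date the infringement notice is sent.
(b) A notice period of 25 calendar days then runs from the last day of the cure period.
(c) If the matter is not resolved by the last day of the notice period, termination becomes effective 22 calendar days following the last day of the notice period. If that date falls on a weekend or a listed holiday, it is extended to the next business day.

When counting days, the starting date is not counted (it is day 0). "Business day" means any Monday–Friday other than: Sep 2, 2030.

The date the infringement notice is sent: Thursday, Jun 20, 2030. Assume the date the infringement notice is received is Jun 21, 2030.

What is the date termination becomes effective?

The last day of the cure period: 15 calendar days after Jun 20, 2030 is Jul 5, 2030.
Adding 25 calendar days to Jul 5, 2030 gives Jul 30, 2030, which is the last day of the notice period.
The date termination becomes effective: Jul 30, 2030 + 22 days = Aug 21, 2030. Aug 21, 2030 is a Wednesday and is not a listed holiday, so no roll-forward applies.

Aug 21, 2030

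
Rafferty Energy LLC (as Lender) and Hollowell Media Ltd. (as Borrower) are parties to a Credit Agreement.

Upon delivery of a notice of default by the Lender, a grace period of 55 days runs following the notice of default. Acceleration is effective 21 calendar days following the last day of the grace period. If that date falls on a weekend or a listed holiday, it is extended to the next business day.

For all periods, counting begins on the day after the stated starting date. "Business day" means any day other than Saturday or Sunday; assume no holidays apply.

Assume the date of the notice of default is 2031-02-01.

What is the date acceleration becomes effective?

The last day of the grace period: 55 calendar days after 2031-02-01 is 2031-03-28.
Adding 21 calendar days to 2031-03-28 gives 2031-04-18, which is the date acceleration becomes effective. 2031-04-18 is a Friday, so no roll-forward applies.

2031-04-18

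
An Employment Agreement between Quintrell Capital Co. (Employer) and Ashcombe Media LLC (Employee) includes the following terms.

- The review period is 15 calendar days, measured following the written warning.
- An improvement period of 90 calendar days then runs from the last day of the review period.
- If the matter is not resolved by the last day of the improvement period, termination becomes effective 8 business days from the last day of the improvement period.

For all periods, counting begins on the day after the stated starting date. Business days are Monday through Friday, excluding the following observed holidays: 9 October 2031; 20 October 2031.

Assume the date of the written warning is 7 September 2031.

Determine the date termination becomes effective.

31 December 2031

Adding 15 calendar days to 7 September 2031 gives 22 September 2031, which is the last day of the review period.
The last day of the improvement period: 22 September 2031 + 90 days = 21 December 2031.
From Sunday, 21 December 2031, 8 business days (Dec 22, Dec 23, Dec 24, Dec 25, Dec 26, Dec 29, Dec 30, Dec 31, skipping weekends) brings us to Wednesday, 31 December 2031, which is the date termination becomes effective.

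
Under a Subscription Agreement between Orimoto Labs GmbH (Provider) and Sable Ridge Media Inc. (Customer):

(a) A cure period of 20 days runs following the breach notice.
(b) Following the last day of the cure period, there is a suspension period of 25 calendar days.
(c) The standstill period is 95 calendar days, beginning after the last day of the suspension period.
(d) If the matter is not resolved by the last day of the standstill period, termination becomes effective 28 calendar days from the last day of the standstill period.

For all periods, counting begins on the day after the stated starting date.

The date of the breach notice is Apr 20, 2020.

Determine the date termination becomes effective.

Adding 20 calendar days to Apr 20, 2020 gives May 10, 2020, which is the last day of the cure period.
Adding 25 calendar days to May 10, 2020 gives Jun 4, 2020, which is the last day of the suspension period.
The last day of the standstill period: 95 calendar days after Jun 4, 2020 is Sep 7, 2020.
The date termination becomes effective: Sep 7, 2020 + 28 days = Oct 5, 2020.

Oct 5, 2020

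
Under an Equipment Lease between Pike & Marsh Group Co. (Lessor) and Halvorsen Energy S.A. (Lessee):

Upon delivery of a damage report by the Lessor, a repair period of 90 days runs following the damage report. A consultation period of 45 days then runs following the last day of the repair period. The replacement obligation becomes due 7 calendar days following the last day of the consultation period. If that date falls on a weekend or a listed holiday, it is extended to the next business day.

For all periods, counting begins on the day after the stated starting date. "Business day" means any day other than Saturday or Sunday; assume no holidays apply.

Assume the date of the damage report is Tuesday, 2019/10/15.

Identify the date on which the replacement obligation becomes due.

Adding 90 calendar days to 2019/10/15 gives 2020/01/13, which is the last day of the repair period.
The last day of the consultation period: 2020/01/13 + 45 days = 2020/02/27.
Adding 7 calendar days to 2020/02/27 gives 2020/03/05, which is the date on which the replacement obligation becomes due. 2020/03/05 is a Thursday, so no roll-forward applies.

2020/03/05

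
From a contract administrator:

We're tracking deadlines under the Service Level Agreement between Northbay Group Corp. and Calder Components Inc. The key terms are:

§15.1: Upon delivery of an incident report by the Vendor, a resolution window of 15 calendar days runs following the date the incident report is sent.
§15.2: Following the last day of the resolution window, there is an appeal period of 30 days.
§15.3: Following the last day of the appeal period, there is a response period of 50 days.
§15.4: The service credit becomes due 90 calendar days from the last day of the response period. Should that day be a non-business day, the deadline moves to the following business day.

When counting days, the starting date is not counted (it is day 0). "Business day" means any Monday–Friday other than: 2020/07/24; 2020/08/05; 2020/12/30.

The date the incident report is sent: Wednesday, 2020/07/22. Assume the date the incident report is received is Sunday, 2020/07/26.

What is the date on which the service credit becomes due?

2021/01/25

Adding 15 calendar days to 2020/07/22 gives 2020/08/06, which is the last day of the resolution window.
The last day of the appeal period: 2020/08/06 + 30 days = 2020/09/05.
Adding 50 calendar days to 2020/09/05 gives 2020/10/25, which is the last day of the response period.
The date on which the service credit becomes due: 90 calendar days after 2020/10/25 is 2021/01/23. That falls on a Saturday, so it rolls to the next business day, Monday, 2021/01/25.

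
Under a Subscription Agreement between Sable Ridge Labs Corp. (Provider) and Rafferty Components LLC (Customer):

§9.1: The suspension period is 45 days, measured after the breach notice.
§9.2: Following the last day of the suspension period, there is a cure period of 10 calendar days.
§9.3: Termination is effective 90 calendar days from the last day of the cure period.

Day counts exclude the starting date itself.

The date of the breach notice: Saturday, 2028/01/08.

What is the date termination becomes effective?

Adding 45 calendar days to 2028/01/08 gives 2028/02/22, which is the last day of the suspension period.
The last day of the cure period: 2028/02/22 + 10 days = 2028/03/03.
The date termination becomes effective: 2028/03/03 + 90 days = 2028/06/01.

2028/06/01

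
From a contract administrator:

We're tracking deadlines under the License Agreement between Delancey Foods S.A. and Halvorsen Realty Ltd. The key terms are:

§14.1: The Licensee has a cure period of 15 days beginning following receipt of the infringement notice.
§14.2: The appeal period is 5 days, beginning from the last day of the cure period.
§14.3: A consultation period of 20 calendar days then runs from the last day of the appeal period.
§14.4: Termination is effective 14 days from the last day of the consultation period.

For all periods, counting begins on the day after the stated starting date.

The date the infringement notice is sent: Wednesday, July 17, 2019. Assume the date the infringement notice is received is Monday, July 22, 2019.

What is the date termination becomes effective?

Adding 15 calendar days to July 22, 2019 gives August 6, 2019, which is the last day of the cure period.
The last day of the appeal period: 5 calendar days after August 6, 2019 is August 11, 2019.
The last day of the consultation period: August 11, 2019 + 20 days = August 31, 2019.
Adding 14 calendar days to August 31, 2019 gives September 14, 2019, which is the date termination becomes effective.

September 14, 2019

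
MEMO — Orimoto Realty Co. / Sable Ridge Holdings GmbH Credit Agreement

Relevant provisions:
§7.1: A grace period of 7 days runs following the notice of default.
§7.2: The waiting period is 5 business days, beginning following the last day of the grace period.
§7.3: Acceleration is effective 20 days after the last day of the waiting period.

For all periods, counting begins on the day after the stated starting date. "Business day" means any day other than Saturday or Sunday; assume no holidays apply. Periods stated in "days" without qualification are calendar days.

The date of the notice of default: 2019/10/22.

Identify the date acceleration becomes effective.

2019/11/25

The last day of the grace period: 7 calendar days after 2019/10/22 is 2019/10/29.
The last day of the waiting period: counting 5 business days from Tuesday, 2019/10/29 (Oct 30, Oct 31, Nov 1, Nov 4, Nov 5, skipping weekends) reaches Tuesday, 2019/11/05.
The date acceleration becomes effective: 20 calendar days after 2019/11/05 is 2019/11/25.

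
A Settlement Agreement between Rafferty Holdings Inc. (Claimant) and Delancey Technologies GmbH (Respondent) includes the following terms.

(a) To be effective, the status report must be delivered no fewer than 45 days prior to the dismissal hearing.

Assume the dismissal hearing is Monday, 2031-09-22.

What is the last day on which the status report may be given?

Counting back 45 calendar days from 2031-09-22 gives 2031-08-08.

2031-08-08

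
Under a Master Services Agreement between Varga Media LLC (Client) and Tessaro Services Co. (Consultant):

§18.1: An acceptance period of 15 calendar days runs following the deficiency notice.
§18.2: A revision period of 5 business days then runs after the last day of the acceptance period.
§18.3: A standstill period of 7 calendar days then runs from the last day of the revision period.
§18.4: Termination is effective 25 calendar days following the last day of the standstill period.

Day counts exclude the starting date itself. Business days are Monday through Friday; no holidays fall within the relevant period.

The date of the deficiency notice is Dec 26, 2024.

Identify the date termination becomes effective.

Feb 18, 2025

The last day of the acceptance period: 15 calendar days after Dec 26, 2024 is Jan 10, 2025.
From Friday, Jan 10, 2025, 5 business days (Jan 13, Jan 14, Jan 15, Jan 16, Jan 17, skipping weekends) brings us to Friday, Jan 17, 2025, which is the last day of the revision period.
Adding 7 calendar days to Jan 17, 2025 gives Jan 24, 2025, which is the last day of the standstill period.
The date termination becomes effective: 25 calendar days after Jan 24, 2025 is Feb 18, 2025.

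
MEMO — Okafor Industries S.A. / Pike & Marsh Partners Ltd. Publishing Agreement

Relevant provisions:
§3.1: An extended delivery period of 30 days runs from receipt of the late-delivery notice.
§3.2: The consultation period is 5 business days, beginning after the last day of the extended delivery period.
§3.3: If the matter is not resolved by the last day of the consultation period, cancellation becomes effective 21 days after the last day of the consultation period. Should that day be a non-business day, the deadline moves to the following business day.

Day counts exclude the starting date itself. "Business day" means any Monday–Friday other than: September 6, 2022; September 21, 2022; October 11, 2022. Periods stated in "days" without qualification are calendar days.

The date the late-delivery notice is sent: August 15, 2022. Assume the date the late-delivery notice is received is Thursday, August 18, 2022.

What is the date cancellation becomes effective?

October 17, 2022

The last day of the extended delivery period: August 18, 2022 + 30 days = September 17, 2022.
From Saturday, September 17, 2022, 5 business days (Sep 19, Sep 20, Sep 22, Sep 23, Sep 26, skipping weekends and the listed holiday on Sep 21) brings us to Monday, September 26, 2022, which is the last day of the consultation period.
Adding 21 calendar days to September 26, 2022 gives October 17, 2022, which is the date cancellation becomes effective. October 17, 2022 is a Monday and is not a listed holiday, so no roll-forward applies.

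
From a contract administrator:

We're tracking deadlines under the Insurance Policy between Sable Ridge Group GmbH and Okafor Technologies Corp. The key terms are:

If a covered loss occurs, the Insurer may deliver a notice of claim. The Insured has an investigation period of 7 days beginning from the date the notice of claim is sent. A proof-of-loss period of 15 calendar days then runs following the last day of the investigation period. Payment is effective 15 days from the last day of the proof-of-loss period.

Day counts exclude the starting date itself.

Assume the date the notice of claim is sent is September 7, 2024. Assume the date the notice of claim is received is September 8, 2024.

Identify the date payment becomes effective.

October 14, 2024

Adding 7 calendar days to September 7, 2024 gives September 14, 2024, which is the last day of the investigation period.
The last day of the proof-of-loss period: 15 calendar days after September 14, 2024 is September 29, 2024.
The date payment becomes effective: 15 calendar days after September 29, 2024 is October 14, 2024.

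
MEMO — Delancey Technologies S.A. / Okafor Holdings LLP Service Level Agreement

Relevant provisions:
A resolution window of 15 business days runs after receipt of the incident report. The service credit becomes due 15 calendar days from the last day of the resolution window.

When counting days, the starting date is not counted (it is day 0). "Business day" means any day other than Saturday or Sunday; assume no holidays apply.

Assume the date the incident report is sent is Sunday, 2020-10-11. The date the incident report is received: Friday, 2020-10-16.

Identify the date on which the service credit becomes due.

The last day of the resolution window: 15 business days after Friday, 2020-10-16, skipping weekends — Oct 19, Oct 20, Oct 21, Oct 22, …, Nov 4, Nov 5, Nov 6 — lands on Friday, 2020-11-06.
The date on which the service credit becomes due: 2020-11-06 + 15 days = 2020-11-21.

2020-11-21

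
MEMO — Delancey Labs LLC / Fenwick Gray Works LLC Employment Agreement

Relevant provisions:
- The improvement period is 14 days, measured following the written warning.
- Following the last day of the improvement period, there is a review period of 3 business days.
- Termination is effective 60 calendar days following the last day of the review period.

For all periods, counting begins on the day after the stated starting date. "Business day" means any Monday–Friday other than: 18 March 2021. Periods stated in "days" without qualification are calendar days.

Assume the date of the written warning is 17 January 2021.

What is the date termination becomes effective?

The last day of the improvement period: 17 January 2021 + 14 days = 31 January 2021.
The last day of the review period: counting 3 business days from Sunday, 31 January 2021 (Feb 1, Feb 2, Feb 3, skipping weekends) reaches Wednesday, 3 February 2021.
Adding 60 calendar days to 3 February 2021 gives 4 April 2021, which is the date termination becomes effective.

4 April 2021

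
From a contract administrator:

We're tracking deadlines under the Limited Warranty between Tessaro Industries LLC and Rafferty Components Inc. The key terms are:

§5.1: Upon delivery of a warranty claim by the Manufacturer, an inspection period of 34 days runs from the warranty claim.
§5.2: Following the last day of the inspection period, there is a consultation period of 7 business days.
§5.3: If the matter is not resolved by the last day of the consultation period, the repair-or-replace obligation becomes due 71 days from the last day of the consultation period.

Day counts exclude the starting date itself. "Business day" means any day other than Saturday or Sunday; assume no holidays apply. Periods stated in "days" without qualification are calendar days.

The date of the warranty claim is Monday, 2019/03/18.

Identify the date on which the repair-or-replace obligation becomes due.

2019/07/10

Adding 34 calendar days to 2019/03/18 gives 2019/04/21, which is the last day of the inspection period.
From Sunday, 2019/04/21, 7 business days (Apr 22, Apr 23, Apr 24, Apr 25, Apr 26, Apr 29, Apr 30, skipping weekends) brings us to Tuesday, 2019/04/30, which is the last day of the consultation period.
Adding 71 calendar days to 2019/04/30 gives 2019/07/10, which is the date on which the repair-or-replace obligation becomes due.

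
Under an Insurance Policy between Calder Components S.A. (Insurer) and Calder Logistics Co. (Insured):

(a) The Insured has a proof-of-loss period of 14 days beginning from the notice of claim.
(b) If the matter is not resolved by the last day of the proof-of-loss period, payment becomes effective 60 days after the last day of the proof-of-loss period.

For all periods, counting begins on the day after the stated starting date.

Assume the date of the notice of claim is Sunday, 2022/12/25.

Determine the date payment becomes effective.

The last day of the proof-of-loss period: 14 calendar days after 2022/12/25 is 2023/01/08.
The date payment becomes effective: 2023/01/08 + 60 days = 2023/03/09.

2023/03/09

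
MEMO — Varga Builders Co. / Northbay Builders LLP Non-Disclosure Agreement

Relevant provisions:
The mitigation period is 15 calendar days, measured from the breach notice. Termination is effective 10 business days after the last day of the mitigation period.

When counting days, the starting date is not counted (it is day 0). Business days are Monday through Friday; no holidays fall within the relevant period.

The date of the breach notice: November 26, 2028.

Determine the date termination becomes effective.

The last day of the mitigation period: November 26, 2028 + 15 days = December 11, 2028.
The date termination becomes effective: 10 business days after Monday, December 11, 2028, skipping weekends — Dec 12, Dec 13, Dec 14, Dec 15, Dec 18, Dec 19, Dec 20, Dec 21, Dec 22, Dec 25 — lands on Monday, December 25, 2028.

December 25, 2028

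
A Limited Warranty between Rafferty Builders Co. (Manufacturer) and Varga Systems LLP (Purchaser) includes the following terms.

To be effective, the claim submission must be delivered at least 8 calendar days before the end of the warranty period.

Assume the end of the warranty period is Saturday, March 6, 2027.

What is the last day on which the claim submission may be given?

February 26, 2027

March 6, 2027 minus 8 days is February 26, 2027.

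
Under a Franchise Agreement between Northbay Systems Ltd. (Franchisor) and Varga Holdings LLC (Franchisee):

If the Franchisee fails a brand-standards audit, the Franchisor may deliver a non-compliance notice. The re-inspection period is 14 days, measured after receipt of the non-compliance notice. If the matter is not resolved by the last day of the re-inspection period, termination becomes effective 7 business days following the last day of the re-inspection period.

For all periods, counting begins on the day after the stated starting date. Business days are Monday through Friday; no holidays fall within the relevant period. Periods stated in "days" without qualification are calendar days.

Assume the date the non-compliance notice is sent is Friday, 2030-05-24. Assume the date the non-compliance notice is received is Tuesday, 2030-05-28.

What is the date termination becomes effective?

2030-06-20

The last day of the re-inspection period: 2030-05-28 + 14 days = 2030-06-11.
The date termination becomes effective: 7 business days after Tuesday, 2030-06-11, skipping weekends — Jun 12, Jun 13, Jun 14, Jun 17, Jun 18, Jun 19, Jun 20 — lands on Thursday, 2030-06-20.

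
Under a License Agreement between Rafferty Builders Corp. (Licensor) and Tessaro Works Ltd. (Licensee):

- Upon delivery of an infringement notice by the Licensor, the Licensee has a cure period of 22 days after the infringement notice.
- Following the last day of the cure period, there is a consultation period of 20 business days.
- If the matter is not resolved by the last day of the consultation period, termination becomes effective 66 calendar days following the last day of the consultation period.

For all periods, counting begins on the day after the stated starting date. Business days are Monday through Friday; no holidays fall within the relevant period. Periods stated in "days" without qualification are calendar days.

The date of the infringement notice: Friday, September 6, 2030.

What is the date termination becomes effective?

December 30, 2030

The last day of the cure period: September 6, 2030 + 22 days = September 28, 2030.
The last day of the consultation period: counting 20 business days from Saturday, September 28, 2030 (Sep 30, Oct 1, Oct 2, Oct 3, …, Oct 23, Oct 24, Oct 25, skipping weekends) reaches Friday, October 25, 2030.
The date termination becomes effective: October 25, 2030 + 66 days = December 30, 2030.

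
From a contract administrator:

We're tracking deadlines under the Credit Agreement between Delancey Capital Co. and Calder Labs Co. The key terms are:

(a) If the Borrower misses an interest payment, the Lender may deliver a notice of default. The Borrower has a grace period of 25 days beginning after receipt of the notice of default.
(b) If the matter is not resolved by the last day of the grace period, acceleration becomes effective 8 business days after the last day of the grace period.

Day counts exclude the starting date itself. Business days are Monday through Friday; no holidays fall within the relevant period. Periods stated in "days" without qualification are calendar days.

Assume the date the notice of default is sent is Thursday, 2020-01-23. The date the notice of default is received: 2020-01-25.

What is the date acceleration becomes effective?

2020-03-02

The last day of the grace period: 2020-01-25 + 25 days = 2020-02-19.
From Wednesday, 2020-02-19, 8 business days (Feb 20, Feb 21, Feb 24, Feb 25, Feb 26, Feb 27, Feb 28, Mar 2, skipping weekends) brings us to Monday, 2020-03-02, which is the date acceleration becomes effective.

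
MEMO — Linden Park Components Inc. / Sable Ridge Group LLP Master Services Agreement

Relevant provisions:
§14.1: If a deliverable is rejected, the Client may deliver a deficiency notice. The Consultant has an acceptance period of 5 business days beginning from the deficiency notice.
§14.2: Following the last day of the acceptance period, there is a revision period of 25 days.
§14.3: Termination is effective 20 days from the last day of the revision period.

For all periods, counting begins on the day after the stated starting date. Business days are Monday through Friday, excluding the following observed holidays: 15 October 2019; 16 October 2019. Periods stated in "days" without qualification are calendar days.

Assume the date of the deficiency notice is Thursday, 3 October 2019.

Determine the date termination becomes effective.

The last day of the acceptance period: 5 business days after Thursday, 3 October 2019, skipping weekends — Oct 4, Oct 7, Oct 8, Oct 9, Oct 10 — lands on Thursday, 10 October 2019.
The last day of the revision period: 10 October 2019 + 25 days = 4 November 2019.
The date termination becomes effective: 20 calendar days after 4 November 2019 is 24 November 2019.

24 November 2019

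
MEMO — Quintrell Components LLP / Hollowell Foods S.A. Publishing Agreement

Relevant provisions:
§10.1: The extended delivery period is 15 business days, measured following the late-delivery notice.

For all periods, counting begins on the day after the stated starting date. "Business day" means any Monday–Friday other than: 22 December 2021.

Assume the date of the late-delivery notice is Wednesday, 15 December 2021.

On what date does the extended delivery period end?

From Wednesday, 15 December 2021, 15 business days (Dec 16, Dec 17, Dec 20, Dec 21, …, Jan 4, Jan 5, Jan 6, skipping weekends and the listed holiday on Dec 22) brings us to Thursday, 6 January 2022, which is the last day of the extended delivery period.

6 January 2022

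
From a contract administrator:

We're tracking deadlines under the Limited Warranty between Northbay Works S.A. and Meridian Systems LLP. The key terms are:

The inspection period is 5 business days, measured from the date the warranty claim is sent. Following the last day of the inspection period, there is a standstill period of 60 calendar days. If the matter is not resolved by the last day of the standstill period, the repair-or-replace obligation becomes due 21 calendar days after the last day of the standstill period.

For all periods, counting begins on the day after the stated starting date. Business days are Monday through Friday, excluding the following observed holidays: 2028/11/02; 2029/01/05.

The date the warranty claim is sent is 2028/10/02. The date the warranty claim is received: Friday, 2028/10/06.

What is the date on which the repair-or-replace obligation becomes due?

The last day of the inspection period: counting 5 business days from Monday, 2028/10/02 (Oct 3, Oct 4, Oct 5, Oct 6, Oct 9, skipping weekends) reaches Monday, 2028/10/09.
Adding 60 calendar days to 2028/10/09 gives 2028/12/08, which is the last day of the standstill period.
The date on which the repair-or-replace obligation becomes due: 2028/12/08 + 21 days = 2028/12/29.

2028/12/29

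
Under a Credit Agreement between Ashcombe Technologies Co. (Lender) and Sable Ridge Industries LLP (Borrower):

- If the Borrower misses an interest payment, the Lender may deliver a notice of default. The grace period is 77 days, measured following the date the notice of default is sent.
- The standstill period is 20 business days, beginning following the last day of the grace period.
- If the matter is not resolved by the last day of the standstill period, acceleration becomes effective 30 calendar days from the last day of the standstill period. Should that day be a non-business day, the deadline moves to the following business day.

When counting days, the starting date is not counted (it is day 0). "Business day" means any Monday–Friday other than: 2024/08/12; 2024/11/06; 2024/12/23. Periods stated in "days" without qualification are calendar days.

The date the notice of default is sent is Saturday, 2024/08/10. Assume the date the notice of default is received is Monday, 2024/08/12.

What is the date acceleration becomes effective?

Adding 77 calendar days to 2024/08/10 gives 2024/10/26, which is the last day of the grace period.
From Saturday, 2024/10/26, 20 business days (Oct 28, Oct 29, Oct 30, Oct 31, …, Nov 21, Nov 22, Nov 25, skipping weekends and the listed holiday on Nov 6) brings us to Monday, 2024/11/25, which is the last day of the standstill period.
The date acceleration becomes effective: 30 calendar days after 2024/11/25 is 2024/12/25. 2024/12/25 is a Wednesday and is not a listed holiday, so no roll-forward applies.

2024/12/25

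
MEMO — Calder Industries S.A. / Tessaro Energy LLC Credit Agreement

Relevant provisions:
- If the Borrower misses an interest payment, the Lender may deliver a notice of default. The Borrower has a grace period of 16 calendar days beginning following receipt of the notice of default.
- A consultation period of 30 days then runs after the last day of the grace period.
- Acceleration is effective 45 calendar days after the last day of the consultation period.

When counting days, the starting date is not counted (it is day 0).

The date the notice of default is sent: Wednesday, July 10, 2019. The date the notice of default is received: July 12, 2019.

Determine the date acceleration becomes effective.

The last day of the grace period: July 12, 2019 + 16 days = July 28, 2019.
The last day of the consultation period: 30 calendar days after July 28, 2019 is August 27, 2019.
The date acceleration becomes effective: August 27, 2019 + 45 days = October 11, 2019.

October 11, 2019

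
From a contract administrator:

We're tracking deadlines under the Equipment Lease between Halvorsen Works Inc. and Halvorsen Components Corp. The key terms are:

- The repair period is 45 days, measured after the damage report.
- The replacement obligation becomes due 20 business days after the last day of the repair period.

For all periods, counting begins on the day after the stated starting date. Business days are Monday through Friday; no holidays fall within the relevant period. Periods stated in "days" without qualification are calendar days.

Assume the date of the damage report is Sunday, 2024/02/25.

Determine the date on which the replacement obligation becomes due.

2024/05/08

The last day of the repair period: 2024/02/25 + 45 days = 2024/04/10.
The date on which the replacement obligation becomes due: counting 20 business days from Wednesday, 2024/04/10 (Apr 11, Apr 12, Apr 15, Apr 16, …, May 6, May 7, May 8, skipping weekends) reaches Wednesday, 2024/05/08.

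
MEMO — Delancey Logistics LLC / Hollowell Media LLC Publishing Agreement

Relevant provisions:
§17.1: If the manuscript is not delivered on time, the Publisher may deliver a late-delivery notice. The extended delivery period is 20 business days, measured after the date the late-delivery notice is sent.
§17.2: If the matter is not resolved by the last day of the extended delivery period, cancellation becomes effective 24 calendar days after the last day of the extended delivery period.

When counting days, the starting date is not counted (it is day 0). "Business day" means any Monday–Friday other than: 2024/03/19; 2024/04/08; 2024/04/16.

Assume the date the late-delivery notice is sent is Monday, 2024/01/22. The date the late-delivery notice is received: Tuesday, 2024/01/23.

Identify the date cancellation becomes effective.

2024/03/14

The last day of the extended delivery period: 20 business days after Monday, 2024/01/22, skipping weekends — Jan 23, Jan 24, Jan 25, Jan 26, …, Feb 15, Feb 16, Feb 19 — lands on Monday, 2024/02/19.
The date cancellation becomes effective: 2024/02/19 + 24 days = 2024/03/14.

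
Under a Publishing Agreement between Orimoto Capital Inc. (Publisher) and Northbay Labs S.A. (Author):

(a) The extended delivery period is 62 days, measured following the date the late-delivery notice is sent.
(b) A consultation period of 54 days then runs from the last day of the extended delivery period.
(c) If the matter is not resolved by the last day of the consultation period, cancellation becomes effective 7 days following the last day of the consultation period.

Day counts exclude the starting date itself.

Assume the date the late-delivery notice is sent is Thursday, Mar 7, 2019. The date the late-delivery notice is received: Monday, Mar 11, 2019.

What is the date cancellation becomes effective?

The last day of the extended delivery period: 62 calendar days after Mar 7, 2019 is May 8, 2019.
The last day of the consultation period: 54 calendar days after May 8, 2019 is Jul 1, 2019.
The date cancellation becomes effective: 7 calendar days after Jul 1, 2019 is Jul 8, 2019.

Jul 8, 2019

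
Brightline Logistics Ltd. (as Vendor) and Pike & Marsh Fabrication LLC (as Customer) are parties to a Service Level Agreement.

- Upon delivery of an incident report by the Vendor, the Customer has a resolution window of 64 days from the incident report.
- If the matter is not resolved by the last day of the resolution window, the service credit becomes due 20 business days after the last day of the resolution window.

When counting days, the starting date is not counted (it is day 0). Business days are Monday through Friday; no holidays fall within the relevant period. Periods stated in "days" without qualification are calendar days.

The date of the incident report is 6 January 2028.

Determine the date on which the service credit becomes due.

The last day of the resolution window: 6 January 2028 + 64 days = 10 March 2028.
From Friday, 10 March 2028, 20 business days (Mar 13, Mar 14, Mar 15, Mar 16, …, Apr 5, Apr 6, Apr 7, skipping weekends) brings us to Friday, 7 April 2028, which is the date on which the service credit becomes due.

7 April 2028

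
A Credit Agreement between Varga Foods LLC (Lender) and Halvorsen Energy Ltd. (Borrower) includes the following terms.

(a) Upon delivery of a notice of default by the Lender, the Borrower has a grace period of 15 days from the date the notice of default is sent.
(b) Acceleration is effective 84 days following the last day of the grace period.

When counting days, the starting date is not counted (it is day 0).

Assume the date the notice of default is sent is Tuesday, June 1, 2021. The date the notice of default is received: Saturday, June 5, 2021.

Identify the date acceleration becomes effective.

Adding 15 calendar days to June 1, 2021 gives June 16, 2021, which is the last day of the grace period.
The date acceleration becomes effective: June 16, 2021 + 84 days = September 8, 2021.

September 8, 2021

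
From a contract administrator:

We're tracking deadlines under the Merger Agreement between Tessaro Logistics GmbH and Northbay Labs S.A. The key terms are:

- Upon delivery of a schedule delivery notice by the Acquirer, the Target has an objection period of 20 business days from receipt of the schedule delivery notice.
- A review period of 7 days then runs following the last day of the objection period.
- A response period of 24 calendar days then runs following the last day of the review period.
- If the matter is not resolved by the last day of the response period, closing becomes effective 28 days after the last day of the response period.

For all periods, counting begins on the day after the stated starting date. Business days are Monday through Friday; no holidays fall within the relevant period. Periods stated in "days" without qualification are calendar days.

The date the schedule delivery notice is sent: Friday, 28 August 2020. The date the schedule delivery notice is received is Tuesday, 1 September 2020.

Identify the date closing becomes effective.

27 November 2020

The last day of the objection period: counting 20 business days from Tuesday, 1 September 2020 (Sep 2, Sep 3, Sep 4, Sep 7, …, Sep 25, Sep 28, Sep 29, skipping weekends) reaches Tuesday, 29 September 2020.
The last day of the review period: 29 September 2020 + 7 days = 6 October 2020.
The last day of the response period: 24 calendar days after 6 October 2020 is 30 October 2020.
Adding 28 calendar days to 30 October 2020 gives 27 November 2020, which is the date closing becomes effective.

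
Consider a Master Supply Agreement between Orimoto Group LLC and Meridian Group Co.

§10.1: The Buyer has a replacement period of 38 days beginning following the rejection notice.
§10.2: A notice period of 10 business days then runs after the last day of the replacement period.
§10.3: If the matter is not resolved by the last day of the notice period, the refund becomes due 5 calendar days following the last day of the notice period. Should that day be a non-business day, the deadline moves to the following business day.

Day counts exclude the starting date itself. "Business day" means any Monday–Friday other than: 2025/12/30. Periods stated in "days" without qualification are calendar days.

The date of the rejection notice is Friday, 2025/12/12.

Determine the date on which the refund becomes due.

The last day of the replacement period: 2025/12/12 + 38 days = 2026/01/19.
The last day of the notice period: 10 business days after Monday, 2026/01/19, skipping weekends — Jan 20, Jan 21, Jan 22, Jan 23, Jan 26, Jan 27, Jan 28, Jan 29, Jan 30, Feb 2 — lands on Monday, 2026/02/02.
The date on which the refund becomes due: 5 calendar days after 2026/02/02 is 2026/02/07. That falls on a Saturday, so it rolls to the next business day, Monday, 2026/02/09.

2026/02/09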